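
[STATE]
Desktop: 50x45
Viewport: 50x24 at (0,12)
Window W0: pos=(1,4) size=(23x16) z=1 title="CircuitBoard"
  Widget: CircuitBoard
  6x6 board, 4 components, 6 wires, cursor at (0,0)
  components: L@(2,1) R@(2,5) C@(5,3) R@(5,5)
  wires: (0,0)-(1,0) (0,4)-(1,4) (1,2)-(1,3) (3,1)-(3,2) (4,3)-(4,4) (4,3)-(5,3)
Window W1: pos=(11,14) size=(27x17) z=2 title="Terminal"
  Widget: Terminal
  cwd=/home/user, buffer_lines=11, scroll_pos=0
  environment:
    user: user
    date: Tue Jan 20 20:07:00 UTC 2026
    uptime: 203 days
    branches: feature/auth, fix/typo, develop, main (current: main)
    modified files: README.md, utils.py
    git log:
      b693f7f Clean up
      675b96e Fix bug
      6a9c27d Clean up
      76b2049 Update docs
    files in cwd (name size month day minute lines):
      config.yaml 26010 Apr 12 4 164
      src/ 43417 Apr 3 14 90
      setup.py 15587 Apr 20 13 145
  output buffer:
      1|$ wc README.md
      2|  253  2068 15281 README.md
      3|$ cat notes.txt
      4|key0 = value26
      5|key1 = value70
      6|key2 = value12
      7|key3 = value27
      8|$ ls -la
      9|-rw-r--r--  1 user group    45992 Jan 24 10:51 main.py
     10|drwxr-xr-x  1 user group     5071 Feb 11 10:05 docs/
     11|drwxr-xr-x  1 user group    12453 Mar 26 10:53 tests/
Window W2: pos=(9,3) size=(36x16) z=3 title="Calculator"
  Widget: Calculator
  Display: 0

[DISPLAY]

 ┃2      ┃│ 1 │ 2 │ 3 │ - │                 ┃     
 ┃       ┃├───┼───┼───┼───┤                 ┃     
 ┃3      ┃│ 0 │ . │ = │ + │                 ┃     
 ┃       ┃├───┼───┼───┼───┤                 ┃     
 ┃4      ┃│ C │ MC│ MR│ M+│                 ┃     
 ┃       ┃└───┴───┴───┴───┘                 ┃     
 ┃5      ┗━━━━━━━━━━━━━━━━━━━━━━━━━━━━━━━━━━┛     
 ┗━━━━━━━━━┃$ cat notes.txt          ┃            
           ┃key0 = value26           ┃            
           ┃key1 = value70           ┃            
           ┃key2 = value12           ┃            
           ┃key3 = value27           ┃            
           ┃$ ls -la                 ┃            
           ┃-rw-r--r--  1 user group ┃            
           ┃drwxr-xr-x  1 user group ┃            
           ┃drwxr-xr-x  1 user group ┃            
           ┃$ █                      ┃            
           ┃                         ┃            
           ┗━━━━━━━━━━━━━━━━━━━━━━━━━┛            
                                                  
                                                  
                                                  
                                                  
                                                  


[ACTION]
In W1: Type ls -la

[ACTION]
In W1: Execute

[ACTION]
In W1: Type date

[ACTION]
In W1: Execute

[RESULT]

 ┃2      ┃│ 1 │ 2 │ 3 │ - │                 ┃     
 ┃       ┃├───┼───┼───┼───┤                 ┃     
 ┃3      ┃│ 0 │ . │ = │ + │                 ┃     
 ┃       ┃├───┼───┼───┼───┤                 ┃     
 ┃4      ┃│ C │ MC│ MR│ M+│                 ┃     
 ┃       ┃└───┴───┴───┴───┘                 ┃     
 ┃5      ┗━━━━━━━━━━━━━━━━━━━━━━━━━━━━━━━━━━┛     
 ┗━━━━━━━━━┃$ ls -la                 ┃            
           ┃-rw-r--r--  1 user group ┃            
           ┃drwxr-xr-x  1 user group ┃            
           ┃drwxr-xr-x  1 user group ┃            
           ┃$ ls -la                 ┃            
           ┃-rw-r--r--  1 user group ┃            
           ┃drwxr-xr-x  1 user group ┃            
           ┃-rw-r--r--  1 user group ┃            
           ┃$ date                   ┃            
           ┃Tue Jan 20 20:07:00 UTC 2┃            
           ┃$ █                      ┃            
           ┗━━━━━━━━━━━━━━━━━━━━━━━━━┛            
                                                  
                                                  
                                                  
                                                  
                                                  


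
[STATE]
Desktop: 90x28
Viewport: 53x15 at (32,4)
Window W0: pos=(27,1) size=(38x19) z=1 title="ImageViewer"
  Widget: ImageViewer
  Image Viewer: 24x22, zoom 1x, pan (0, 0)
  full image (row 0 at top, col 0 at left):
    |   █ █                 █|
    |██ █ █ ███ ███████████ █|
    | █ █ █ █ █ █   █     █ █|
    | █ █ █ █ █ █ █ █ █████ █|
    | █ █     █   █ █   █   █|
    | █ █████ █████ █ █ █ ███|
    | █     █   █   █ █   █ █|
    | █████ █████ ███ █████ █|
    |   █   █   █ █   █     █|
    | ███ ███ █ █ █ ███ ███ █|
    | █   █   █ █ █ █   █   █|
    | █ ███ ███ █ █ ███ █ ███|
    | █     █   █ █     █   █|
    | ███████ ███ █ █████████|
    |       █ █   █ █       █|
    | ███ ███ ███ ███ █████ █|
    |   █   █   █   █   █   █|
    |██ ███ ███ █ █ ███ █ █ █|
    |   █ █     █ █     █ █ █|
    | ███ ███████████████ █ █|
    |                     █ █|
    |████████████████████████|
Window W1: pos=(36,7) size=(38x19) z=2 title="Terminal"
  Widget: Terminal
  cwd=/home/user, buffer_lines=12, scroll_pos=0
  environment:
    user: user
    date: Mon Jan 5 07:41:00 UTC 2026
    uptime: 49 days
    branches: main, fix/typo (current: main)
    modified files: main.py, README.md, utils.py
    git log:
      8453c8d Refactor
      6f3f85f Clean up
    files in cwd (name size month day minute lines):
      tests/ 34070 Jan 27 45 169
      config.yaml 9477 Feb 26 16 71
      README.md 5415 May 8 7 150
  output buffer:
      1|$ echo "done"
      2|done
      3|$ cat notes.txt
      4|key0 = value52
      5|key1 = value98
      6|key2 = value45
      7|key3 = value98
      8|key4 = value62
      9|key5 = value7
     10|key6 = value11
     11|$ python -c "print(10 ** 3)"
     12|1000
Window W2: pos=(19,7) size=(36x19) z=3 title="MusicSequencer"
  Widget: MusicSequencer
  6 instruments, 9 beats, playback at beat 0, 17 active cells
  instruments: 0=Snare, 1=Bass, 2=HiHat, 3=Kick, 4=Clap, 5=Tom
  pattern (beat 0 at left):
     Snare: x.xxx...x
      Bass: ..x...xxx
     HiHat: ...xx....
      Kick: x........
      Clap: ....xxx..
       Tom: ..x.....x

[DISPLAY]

 █                 █            ┃                    
 █ ███ ███████████ █            ┃                    
 █ █ █ █   █     █ █            ┃                    
━━━━━━━━━━━━━━━━━━━━━━┓━━━━━━━━━━━━━━━━━━┓           
cer                   ┃                  ┃           
──────────────────────┨──────────────────┨           
678                   ┃                  ┃           
··█                   ┃                  ┃           
███                   ┃                  ┃           
···                   ┃                  ┃           
···                   ┃                  ┃           
█··                   ┃                  ┃           
··█                   ┃                  ┃           
                      ┃                  ┃           
                      ┃                  ┃           


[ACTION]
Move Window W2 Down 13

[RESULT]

 █                 █            ┃                    
 █ ███ ███████████ █            ┃                    
 █ █ █ █   █     █ █            ┃                    
 █ █┏━━━━━━━━━━━━━━━━━━━━━━━━━━━━━━━━━━━━┓           
    ┃ Terminal                           ┃           
━━━━━━━━━━━━━━━━━━━━━━┓──────────────────┨           
cer                   ┃                  ┃           
──────────────────────┨                  ┃           
678                   ┃                  ┃           
··█                   ┃                  ┃           
███                   ┃                  ┃           
···                   ┃                  ┃           
···                   ┃                  ┃           
█··                   ┃                  ┃           
··█                   ┃                  ┃           


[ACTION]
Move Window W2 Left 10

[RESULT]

 █                 █            ┃                    
 █ ███ ███████████ █            ┃                    
 █ █ █ █   █     █ █            ┃                    
 █ █┏━━━━━━━━━━━━━━━━━━━━━━━━━━━━━━━━━━━━┓           
    ┃ Terminal                           ┃           
━━━━━━━━━━━━┓────────────────────────────┨           
            ┃done"                       ┃           
────────────┨                            ┃           
            ┃tes.txt                     ┃           
            ┃alue52                      ┃           
            ┃alue98                      ┃           
            ┃alue45                      ┃           
            ┃alue98                      ┃           
            ┃alue62                      ┃           
            ┃alue7                       ┃           


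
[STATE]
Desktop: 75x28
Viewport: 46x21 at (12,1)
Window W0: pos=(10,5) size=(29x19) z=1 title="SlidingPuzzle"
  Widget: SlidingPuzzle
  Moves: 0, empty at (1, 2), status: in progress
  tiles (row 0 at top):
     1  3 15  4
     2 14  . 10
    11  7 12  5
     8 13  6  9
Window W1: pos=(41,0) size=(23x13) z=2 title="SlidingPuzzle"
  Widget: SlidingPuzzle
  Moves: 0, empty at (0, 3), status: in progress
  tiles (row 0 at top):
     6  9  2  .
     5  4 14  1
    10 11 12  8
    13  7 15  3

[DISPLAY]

                             ┃ SlidingPuzzle  
                             ┠────────────────
                             ┃┌────┬────┬────┬
                             ┃│  6 │  9 │  2 │
━━━━━━━━━━━━━━━━━━━━━━━━━━┓  ┃├────┼────┼────┼
SlidingPuzzle             ┃  ┃│  5 │  4 │ 14 │
──────────────────────────┨  ┃├────┼────┼────┼
────┬────┬────┬────┐      ┃  ┃│ 10 │ 11 │ 12 │
  1 │  3 │ 15 │  4 │      ┃  ┃├────┼────┼────┼
────┼────┼────┼────┤      ┃  ┃│ 13 │  7 │ 15 │
  2 │ 14 │    │ 10 │      ┃  ┃└────┴────┴────┴
────┼────┼────┼────┤      ┃  ┗━━━━━━━━━━━━━━━━
 11 │  7 │ 12 │  5 │      ┃                   
────┼────┼────┼────┤      ┃                   
  8 │ 13 │  6 │  9 │      ┃                   
────┴────┴────┴────┘      ┃                   
oves: 0                   ┃                   
                          ┃                   
                          ┃                   
                          ┃                   
                          ┃                   


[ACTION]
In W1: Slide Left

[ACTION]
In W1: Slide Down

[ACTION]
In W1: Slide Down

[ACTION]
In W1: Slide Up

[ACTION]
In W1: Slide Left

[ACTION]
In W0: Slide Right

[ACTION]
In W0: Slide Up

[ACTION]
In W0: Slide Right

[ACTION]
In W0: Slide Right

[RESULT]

                             ┃ SlidingPuzzle  
                             ┠────────────────
                             ┃┌────┬────┬────┬
                             ┃│  6 │  9 │  2 │
━━━━━━━━━━━━━━━━━━━━━━━━━━┓  ┃├────┼────┼────┼
SlidingPuzzle             ┃  ┃│  5 │  4 │ 14 │
──────────────────────────┨  ┃├────┼────┼────┼
────┬────┬────┬────┐      ┃  ┃│ 10 │ 11 │ 12 │
  1 │  3 │ 15 │  4 │      ┃  ┃├────┼────┼────┼
────┼────┼────┼────┤      ┃  ┃│ 13 │  7 │ 15 │
  2 │  7 │ 14 │ 10 │      ┃  ┃└────┴────┴────┴
────┼────┼────┼────┤      ┃  ┗━━━━━━━━━━━━━━━━
    │ 11 │ 12 │  5 │      ┃                   
────┼────┼────┼────┤      ┃                   
  8 │ 13 │  6 │  9 │      ┃                   
────┴────┴────┴────┘      ┃                   
oves: 3                   ┃                   
                          ┃                   
                          ┃                   
                          ┃                   
                          ┃                   


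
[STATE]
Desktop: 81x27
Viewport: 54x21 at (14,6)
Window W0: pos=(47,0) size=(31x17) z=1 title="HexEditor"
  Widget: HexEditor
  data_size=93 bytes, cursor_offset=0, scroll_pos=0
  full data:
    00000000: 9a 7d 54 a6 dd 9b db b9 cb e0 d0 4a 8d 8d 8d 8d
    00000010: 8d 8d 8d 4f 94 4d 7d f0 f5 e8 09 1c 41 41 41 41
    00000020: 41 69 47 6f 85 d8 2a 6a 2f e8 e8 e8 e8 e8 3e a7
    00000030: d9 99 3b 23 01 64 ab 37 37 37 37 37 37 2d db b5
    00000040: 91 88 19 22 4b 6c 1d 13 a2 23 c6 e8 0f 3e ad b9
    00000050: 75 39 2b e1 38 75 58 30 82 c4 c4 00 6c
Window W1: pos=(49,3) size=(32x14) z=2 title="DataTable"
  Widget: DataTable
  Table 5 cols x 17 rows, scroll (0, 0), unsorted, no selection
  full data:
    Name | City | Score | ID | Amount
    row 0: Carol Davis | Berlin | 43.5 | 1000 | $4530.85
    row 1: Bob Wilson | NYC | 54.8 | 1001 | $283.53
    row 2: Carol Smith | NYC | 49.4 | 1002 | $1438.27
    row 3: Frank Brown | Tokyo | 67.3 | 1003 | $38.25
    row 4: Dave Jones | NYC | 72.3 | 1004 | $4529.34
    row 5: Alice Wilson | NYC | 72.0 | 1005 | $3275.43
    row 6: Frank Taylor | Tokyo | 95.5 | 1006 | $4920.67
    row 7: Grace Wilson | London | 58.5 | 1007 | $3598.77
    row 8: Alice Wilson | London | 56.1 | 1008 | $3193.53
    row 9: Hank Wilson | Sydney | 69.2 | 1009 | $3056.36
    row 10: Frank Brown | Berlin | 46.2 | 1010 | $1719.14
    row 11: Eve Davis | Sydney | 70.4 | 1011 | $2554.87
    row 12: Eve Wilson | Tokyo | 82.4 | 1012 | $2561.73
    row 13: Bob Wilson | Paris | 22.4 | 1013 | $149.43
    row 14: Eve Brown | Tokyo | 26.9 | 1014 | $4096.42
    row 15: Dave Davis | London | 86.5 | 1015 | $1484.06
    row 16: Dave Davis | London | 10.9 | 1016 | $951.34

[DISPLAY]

                                 ┃0┃Name        │City 
                                 ┃0┃────────────┼─────
                                 ┃0┃Carol Davis │Berli
                                 ┃ ┃Bob Wilson  │NYC  
                                 ┃ ┃Carol Smith │NYC  
                                 ┃ ┃Frank Brown │Tokyo
                                 ┃ ┃Dave Jones  │NYC  
                                 ┃ ┃Alice Wilson│NYC  
                                 ┃ ┃Frank Taylor│Tokyo
                                 ┃ ┃Grace Wilson│Londo
                                 ┗━┗━━━━━━━━━━━━━━━━━━
                                                      
                                                      
                                                      
                                                      
                                                      
                                                      
                                                      
                                                      
                                                      
                                                      


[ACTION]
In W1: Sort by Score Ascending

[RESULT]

                                 ┃0┃Name        │City 
                                 ┃0┃────────────┼─────
                                 ┃0┃Dave Davis  │Londo
                                 ┃ ┃Bob Wilson  │Paris
                                 ┃ ┃Eve Brown   │Tokyo
                                 ┃ ┃Carol Davis │Berli
                                 ┃ ┃Frank Brown │Berli
                                 ┃ ┃Carol Smith │NYC  
                                 ┃ ┃Bob Wilson  │NYC  
                                 ┃ ┃Alice Wilson│Londo
                                 ┗━┗━━━━━━━━━━━━━━━━━━
                                                      
                                                      
                                                      
                                                      
                                                      
                                                      
                                                      
                                                      
                                                      
                                                      


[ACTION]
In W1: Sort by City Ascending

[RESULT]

                                 ┃0┃Name        │City 
                                 ┃0┃────────────┼─────
                                 ┃0┃Carol Davis │Berli
                                 ┃ ┃Frank Brown │Berli
                                 ┃ ┃Dave Davis  │Londo
                                 ┃ ┃Alice Wilson│Londo
                                 ┃ ┃Grace Wilson│Londo
                                 ┃ ┃Dave Davis  │Londo
                                 ┃ ┃Carol Smith │NYC  
                                 ┃ ┃Bob Wilson  │NYC  
                                 ┗━┗━━━━━━━━━━━━━━━━━━
                                                      
                                                      
                                                      
                                                      
                                                      
                                                      
                                                      
                                                      
                                                      
                                                      


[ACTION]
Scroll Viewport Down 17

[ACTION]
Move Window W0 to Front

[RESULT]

                                 ┃00000030  d9 99 3b 2
                                 ┃00000040  91 88 19 2
                                 ┃00000050  75 39 2b e
                                 ┃                    
                                 ┃                    
                                 ┃                    
                                 ┃                    
                                 ┃                    
                                 ┃                    
                                 ┃                    
                                 ┗━━━━━━━━━━━━━━━━━━━━
                                                      
                                                      
                                                      
                                                      
                                                      
                                                      
                                                      
                                                      
                                                      
                                                      


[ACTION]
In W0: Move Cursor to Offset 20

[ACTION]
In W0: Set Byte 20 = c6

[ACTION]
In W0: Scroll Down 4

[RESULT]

                                 ┃                    
                                 ┃                    
                                 ┃                    
                                 ┃                    
                                 ┃                    
                                 ┃                    
                                 ┃                    
                                 ┃                    
                                 ┃                    
                                 ┃                    
                                 ┗━━━━━━━━━━━━━━━━━━━━
                                                      
                                                      
                                                      
                                                      
                                                      
                                                      
                                                      
                                                      
                                                      
                                                      


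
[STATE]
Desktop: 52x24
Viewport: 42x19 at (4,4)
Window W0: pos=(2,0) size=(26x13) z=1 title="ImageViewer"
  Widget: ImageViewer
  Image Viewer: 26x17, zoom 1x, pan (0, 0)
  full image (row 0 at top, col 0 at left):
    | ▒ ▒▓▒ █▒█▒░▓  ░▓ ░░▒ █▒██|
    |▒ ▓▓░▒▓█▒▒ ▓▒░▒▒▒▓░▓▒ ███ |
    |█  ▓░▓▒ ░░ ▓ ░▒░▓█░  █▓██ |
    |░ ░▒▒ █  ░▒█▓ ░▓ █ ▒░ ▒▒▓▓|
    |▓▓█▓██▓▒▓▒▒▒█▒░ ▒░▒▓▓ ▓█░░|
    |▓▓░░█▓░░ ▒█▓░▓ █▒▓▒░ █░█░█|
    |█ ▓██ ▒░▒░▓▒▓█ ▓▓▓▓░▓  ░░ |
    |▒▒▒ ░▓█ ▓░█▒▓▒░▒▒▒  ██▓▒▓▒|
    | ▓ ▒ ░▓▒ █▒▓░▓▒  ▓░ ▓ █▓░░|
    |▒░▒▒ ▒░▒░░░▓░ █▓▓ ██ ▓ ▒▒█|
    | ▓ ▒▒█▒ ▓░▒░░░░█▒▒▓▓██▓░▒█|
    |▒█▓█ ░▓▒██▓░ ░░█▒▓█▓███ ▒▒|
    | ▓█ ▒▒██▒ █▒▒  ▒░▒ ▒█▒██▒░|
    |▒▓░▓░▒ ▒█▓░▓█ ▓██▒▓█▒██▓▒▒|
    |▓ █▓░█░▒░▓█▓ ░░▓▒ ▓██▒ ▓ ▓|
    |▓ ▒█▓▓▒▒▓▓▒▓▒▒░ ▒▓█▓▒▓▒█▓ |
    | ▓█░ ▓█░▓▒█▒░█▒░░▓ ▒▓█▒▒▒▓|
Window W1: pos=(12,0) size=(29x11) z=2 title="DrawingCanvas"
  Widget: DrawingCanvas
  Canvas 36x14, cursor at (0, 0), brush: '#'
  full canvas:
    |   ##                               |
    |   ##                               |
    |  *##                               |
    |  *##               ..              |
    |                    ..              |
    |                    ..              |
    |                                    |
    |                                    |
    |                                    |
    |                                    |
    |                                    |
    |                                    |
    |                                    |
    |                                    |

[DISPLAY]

 ▓▓░▒▓█▒┃   ##                      ┃     
  ▓░▓▒ ░┃  *##                      ┃     
 ░▒▒ █  ┃  *##               ..     ┃     
▓█▓██▓▒▓┃                    ..     ┃     
▓░░█▓░░ ┃                    ..     ┃     
 ▓██ ▒░▒┃                           ┃     
▒▒ ░▓█ ▓┗━━━━━━━━━━━━━━━━━━━━━━━━━━━┛     
▓ ▒ ░▓▒ █▒▓░▓▒  ▓░ ▓ █▓┃                  
━━━━━━━━━━━━━━━━━━━━━━━┛                  
                                          
                                          
                                          
                                          
                                          
                                          
                                          
                                          
                                          
                                          


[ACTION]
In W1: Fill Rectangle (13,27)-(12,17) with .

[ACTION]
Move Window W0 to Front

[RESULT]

 ▓▓░▒▓█▒▒ ▓▒░▒▒▒▓░▓▒ ██┃            ┃     
  ▓░▓▒ ░░ ▓ ░▒░▓█░  █▓█┃            ┃     
 ░▒▒ █  ░▒█▓ ░▓ █ ▒░ ▒▒┃     ..     ┃     
▓█▓██▓▒▓▒▒▒█▒░ ▒░▒▓▓ ▓█┃     ..     ┃     
▓░░█▓░░ ▒█▓░▓ █▒▓▒░ █░█┃     ..     ┃     
 ▓██ ▒░▒░▓▒▓█ ▓▓▓▓░▓  ░┃            ┃     
▒▒ ░▓█ ▓░█▒▓▒░▒▒▒  ██▓▒┃━━━━━━━━━━━━┛     
▓ ▒ ░▓▒ █▒▓░▓▒  ▓░ ▓ █▓┃                  
━━━━━━━━━━━━━━━━━━━━━━━┛                  
                                          
                                          
                                          
                                          
                                          
                                          
                                          
                                          
                                          
                                          


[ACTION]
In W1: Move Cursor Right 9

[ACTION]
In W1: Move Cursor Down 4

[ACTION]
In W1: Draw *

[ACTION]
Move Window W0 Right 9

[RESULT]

       ┃▒ ▓▓░▒▓█▒▒ ▓▒░▒▒▒▓░▓▒ ██┃   ┃     
       ┃█  ▓░▓▒ ░░ ▓ ░▒░▓█░  █▓█┃   ┃     
       ┃░ ░▒▒ █  ░▒█▓ ░▓ █ ▒░ ▒▒┃   ┃     
       ┃▓▓█▓██▓▒▓▒▒▒█▒░ ▒░▒▓▓ ▓█┃   ┃     
       ┃▓▓░░█▓░░ ▒█▓░▓ █▒▓▒░ █░█┃   ┃     
       ┃█ ▓██ ▒░▒░▓▒▓█ ▓▓▓▓░▓  ░┃   ┃     
       ┃▒▒▒ ░▓█ ▓░█▒▓▒░▒▒▒  ██▓▒┃━━━┛     
       ┃ ▓ ▒ ░▓▒ █▒▓░▓▒  ▓░ ▓ █▓┃         
       ┗━━━━━━━━━━━━━━━━━━━━━━━━┛         
                                          
                                          
                                          
                                          
                                          
                                          
                                          
                                          
                                          
                                          


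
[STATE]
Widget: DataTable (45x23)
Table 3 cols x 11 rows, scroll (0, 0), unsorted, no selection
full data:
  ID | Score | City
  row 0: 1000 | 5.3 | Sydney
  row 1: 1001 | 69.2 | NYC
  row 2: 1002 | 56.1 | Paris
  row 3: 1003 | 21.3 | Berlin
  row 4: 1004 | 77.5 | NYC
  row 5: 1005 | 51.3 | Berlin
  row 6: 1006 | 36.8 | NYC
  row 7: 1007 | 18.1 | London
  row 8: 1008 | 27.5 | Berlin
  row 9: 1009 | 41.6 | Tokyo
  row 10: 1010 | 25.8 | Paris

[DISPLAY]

ID  │Score│City                              
────┼─────┼──────                            
1000│5.3  │Sydney                            
1001│69.2 │NYC                               
1002│56.1 │Paris                             
1003│21.3 │Berlin                            
1004│77.5 │NYC                               
1005│51.3 │Berlin                            
1006│36.8 │NYC                               
1007│18.1 │London                            
1008│27.5 │Berlin                            
1009│41.6 │Tokyo                             
1010│25.8 │Paris                             
                                             
                                             
                                             
                                             
                                             
                                             
                                             
                                             
                                             
                                             


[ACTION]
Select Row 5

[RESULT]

ID  │Score│City                              
────┼─────┼──────                            
1000│5.3  │Sydney                            
1001│69.2 │NYC                               
1002│56.1 │Paris                             
1003│21.3 │Berlin                            
1004│77.5 │NYC                               
>005│51.3 │Berlin                            
1006│36.8 │NYC                               
1007│18.1 │London                            
1008│27.5 │Berlin                            
1009│41.6 │Tokyo                             
1010│25.8 │Paris                             
                                             
                                             
                                             
                                             
                                             
                                             
                                             
                                             
                                             
                                             


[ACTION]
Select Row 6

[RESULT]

ID  │Score│City                              
────┼─────┼──────                            
1000│5.3  │Sydney                            
1001│69.2 │NYC                               
1002│56.1 │Paris                             
1003│21.3 │Berlin                            
1004│77.5 │NYC                               
1005│51.3 │Berlin                            
>006│36.8 │NYC                               
1007│18.1 │London                            
1008│27.5 │Berlin                            
1009│41.6 │Tokyo                             
1010│25.8 │Paris                             
                                             
                                             
                                             
                                             
                                             
                                             
                                             
                                             
                                             
                                             


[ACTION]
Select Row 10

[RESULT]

ID  │Score│City                              
────┼─────┼──────                            
1000│5.3  │Sydney                            
1001│69.2 │NYC                               
1002│56.1 │Paris                             
1003│21.3 │Berlin                            
1004│77.5 │NYC                               
1005│51.3 │Berlin                            
1006│36.8 │NYC                               
1007│18.1 │London                            
1008│27.5 │Berlin                            
1009│41.6 │Tokyo                             
>010│25.8 │Paris                             
                                             
                                             
                                             
                                             
                                             
                                             
                                             
                                             
                                             
                                             


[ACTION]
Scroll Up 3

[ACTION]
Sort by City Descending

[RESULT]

ID  │Score│City ▼                            
────┼─────┼──────                            
1009│41.6 │Tokyo                             
1000│5.3  │Sydney                            
1002│56.1 │Paris                             
1010│25.8 │Paris                             
1001│69.2 │NYC                               
1004│77.5 │NYC                               
1006│36.8 │NYC                               
1007│18.1 │London                            
1003│21.3 │Berlin                            
1005│51.3 │Berlin                            
>008│27.5 │Berlin                            
                                             
                                             
                                             
                                             
                                             
                                             
                                             
                                             
                                             
                                             


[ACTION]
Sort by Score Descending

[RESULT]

ID  │Scor▼│City                              
────┼─────┼──────                            
1004│77.5 │NYC                               
1001│69.2 │NYC                               
1002│56.1 │Paris                             
1005│51.3 │Berlin                            
1009│41.6 │Tokyo                             
1006│36.8 │NYC                               
1008│27.5 │Berlin                            
1010│25.8 │Paris                             
1003│21.3 │Berlin                            
1007│18.1 │London                            
>000│5.3  │Sydney                            
                                             
                                             
                                             
                                             
                                             
                                             
                                             
                                             
                                             
                                             


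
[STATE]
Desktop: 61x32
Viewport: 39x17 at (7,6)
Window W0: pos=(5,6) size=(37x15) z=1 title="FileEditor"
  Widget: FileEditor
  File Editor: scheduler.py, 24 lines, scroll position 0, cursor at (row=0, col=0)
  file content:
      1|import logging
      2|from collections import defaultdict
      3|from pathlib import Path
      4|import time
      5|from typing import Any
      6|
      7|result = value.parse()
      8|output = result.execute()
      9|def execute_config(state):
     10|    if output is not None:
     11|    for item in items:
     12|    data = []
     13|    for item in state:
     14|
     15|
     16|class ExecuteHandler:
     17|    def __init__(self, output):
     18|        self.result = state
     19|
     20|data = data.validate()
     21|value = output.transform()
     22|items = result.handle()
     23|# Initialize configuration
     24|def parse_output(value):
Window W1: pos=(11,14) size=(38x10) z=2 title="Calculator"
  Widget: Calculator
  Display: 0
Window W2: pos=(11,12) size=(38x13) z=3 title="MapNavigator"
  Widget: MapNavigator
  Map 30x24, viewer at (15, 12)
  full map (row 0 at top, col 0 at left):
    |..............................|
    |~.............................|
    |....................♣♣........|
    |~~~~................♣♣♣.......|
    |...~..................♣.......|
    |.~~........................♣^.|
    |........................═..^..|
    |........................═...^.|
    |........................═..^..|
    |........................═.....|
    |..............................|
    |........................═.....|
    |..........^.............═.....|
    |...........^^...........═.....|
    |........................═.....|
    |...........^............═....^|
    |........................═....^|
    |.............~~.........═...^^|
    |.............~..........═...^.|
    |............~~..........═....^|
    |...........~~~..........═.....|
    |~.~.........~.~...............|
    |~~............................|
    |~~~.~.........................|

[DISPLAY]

━━━━━━━━━━━━━━━━━━━━━━━━━━━━━━━━━━┓    
FileEditor                        ┃    
──────────────────────────────────┨    
mport logging                    ▲┃    
rom collections import defaultdic█┃    
rom pathlib import Path          ░┃    
mpor┏━━━━━━━━━━━━━━━━━━━━━━━━━━━━━━━━━━
rom ┃ MapNavigator                     
    ┠──────────────────────────────────
esul┃   ........................═..^.. 
utpu┃   ........................═..... 
ef e┃   .............................. 
   i┃   ........................═..... 
   f┃   ..........^....@........═..... 
━━━━┃   ...........^^...........═..... 
    ┃   ........................═..... 
    ┃   ...........^............═....^ 


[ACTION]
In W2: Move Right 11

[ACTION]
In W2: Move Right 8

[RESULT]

━━━━━━━━━━━━━━━━━━━━━━━━━━━━━━━━━━┓    
FileEditor                        ┃    
──────────────────────────────────┨    
mport logging                    ▲┃    
rom collections import defaultdic█┃    
rom pathlib import Path          ░┃    
mpor┏━━━━━━━━━━━━━━━━━━━━━━━━━━━━━━━━━━
rom ┃ MapNavigator                     
    ┠──────────────────────────────────
esul┃.............═..^..               
utpu┃.............═.....               
ef e┃...................               
   i┃.............═.....               
   f┃.............═....@               
━━━━┃^^...........═.....               
    ┃.............═.....               
    ┃^............═....^               


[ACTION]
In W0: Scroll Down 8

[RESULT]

━━━━━━━━━━━━━━━━━━━━━━━━━━━━━━━━━━┓    
FileEditor                        ┃    
──────────────────────────────────┨    
ef execute_config(state):        ▲┃    
   if output is not None:        ░┃    
   for item in items:            ░┃    
   d┏━━━━━━━━━━━━━━━━━━━━━━━━━━━━━━━━━━
   f┃ MapNavigator                     
    ┠──────────────────────────────────
    ┃.............═..^..               
lass┃.............═.....               
   d┃...................               
    ┃.............═.....               
    ┃.............═....@               
━━━━┃^^...........═.....               
    ┃.............═.....               
    ┃^............═....^               


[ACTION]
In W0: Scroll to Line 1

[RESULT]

━━━━━━━━━━━━━━━━━━━━━━━━━━━━━━━━━━┓    
FileEditor                        ┃    
──────────────────────────────────┨    
mport logging                    ▲┃    
rom collections import defaultdic█┃    
rom pathlib import Path          ░┃    
mpor┏━━━━━━━━━━━━━━━━━━━━━━━━━━━━━━━━━━
rom ┃ MapNavigator                     
    ┠──────────────────────────────────
esul┃.............═..^..               
utpu┃.............═.....               
ef e┃...................               
   i┃.............═.....               
   f┃.............═....@               
━━━━┃^^...........═.....               
    ┃.............═.....               
    ┃^............═....^               


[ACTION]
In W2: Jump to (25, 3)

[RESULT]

━━━━━━━━━━━━━━━━━━━━━━━━━━━━━━━━━━┓    
FileEditor                        ┃    
──────────────────────────────────┨    
mport logging                    ▲┃    
rom collections import defaultdic█┃    
rom pathlib import Path          ░┃    
mpor┏━━━━━━━━━━━━━━━━━━━━━━━━━━━━━━━━━━
rom ┃ MapNavigator                     
    ┠──────────────────────────────────
esul┃                                  
utpu┃.......................           
ef e┃.......................           
   i┃.............♣♣........           
   f┃.............♣♣♣..@....           
━━━━┃...............♣.......           
    ┃....................♣^.           
    ┃.................═..^..           
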